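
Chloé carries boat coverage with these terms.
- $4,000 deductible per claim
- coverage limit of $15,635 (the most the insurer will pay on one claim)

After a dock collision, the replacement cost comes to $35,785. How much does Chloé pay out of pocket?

$20,150

After the deductible, $35,785 − $4,000 = $31,785 remains.
Since $31,785 > $15,635, the payout is capped at $15,635.
The owner bears the rest of the original loss: $35,785 − $15,635 = $20,150.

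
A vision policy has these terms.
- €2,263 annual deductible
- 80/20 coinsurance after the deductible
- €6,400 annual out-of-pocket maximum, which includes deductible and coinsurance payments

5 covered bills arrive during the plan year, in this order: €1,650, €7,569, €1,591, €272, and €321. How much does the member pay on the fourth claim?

Bill 1, €1,650: entire amount goes to the deductible. Member owes €1,650 (running OOP €1,650).
Bill 2, €7,569: €613 finishes the deductible; €6,956 goes to coinsurance; coinsurance €6,956 × 20% = €1,391.20. Member owes €2,004.20 (running OOP €3,654.20).
Bill 3, €1,591: deductible already satisfied, so member's share is 20% × €1,591 = €318.20. Cost to member: €318.20. OOP to date €3,972.40.
Bill 4, €272: 20% coinsurance on €272 = €54.40. Member pays €54.40; OOP now €4,026.80.

€54.40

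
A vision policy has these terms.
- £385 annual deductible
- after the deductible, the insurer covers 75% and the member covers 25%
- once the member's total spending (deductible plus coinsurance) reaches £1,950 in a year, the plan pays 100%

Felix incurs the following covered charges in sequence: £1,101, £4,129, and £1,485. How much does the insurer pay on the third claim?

Claim 1 — £1,101: deductible takes £385, £716 remains; 25% of £716 = £179. Member pays £564; OOP now £564. Plan pays £1,101 − £564 = £537.
Claim 2 — £4,129: 25% coinsurance on £4,129 = £1,032.25. Member owes £1,032.25 (running OOP £1,596.25). Plan pays £4,129 − £1,032.25 = £3,096.75.
Claim 3 — £1,485: deductible met; 25% of £1,485 = £371.25. That would push OOP to £1,967.50, over the £1,950 cap, so member pays £1,950 − £1,596.25 = £353.75. Insurer: £1,485 − £353.75 = £1,131.25.

£1,131.25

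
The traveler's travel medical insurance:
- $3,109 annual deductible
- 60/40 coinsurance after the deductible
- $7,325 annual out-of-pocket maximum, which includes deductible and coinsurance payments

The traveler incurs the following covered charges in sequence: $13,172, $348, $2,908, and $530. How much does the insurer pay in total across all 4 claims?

Claim 1 ($13,172): deductible takes $3,109, $10,063 remains; traveler's 40% is $4,025.20. Traveler pays $7,134.20; OOP now $7,134.20. Plan pays $13,172 − $7,134.20 = $6,037.80.
Claim 2 ($348): deductible already satisfied, so traveler's share is 40% × $348 = $139.20. Traveler owes $139.20 (running OOP $7,273.40). Plan pays $348 − $139.20 = $208.80.
Claim 3 ($2,908): deductible already satisfied, so traveler's share is 40% × $2,908 = $1,163.20. Adding that to $7,273.40 gives $8,436.60, past the $7,325 cap; traveler pays only $7,325 − $7,273.40 = $51.60. Insurer: $2,908 − $51.60 = $2,856.40.
Claim 4 ($530): deductible already satisfied, so traveler's share is 40% × $530 = $212. Adding that to $7,325 gives $7,537, past the $7,325 cap; traveler pays only $7,325 − $7,325 = $0. Insurer: $530 − $0 = $530.
Insurer total: $6,037.80 + $208.80 + $2,856.40 + $530 = $9,633.

$9,633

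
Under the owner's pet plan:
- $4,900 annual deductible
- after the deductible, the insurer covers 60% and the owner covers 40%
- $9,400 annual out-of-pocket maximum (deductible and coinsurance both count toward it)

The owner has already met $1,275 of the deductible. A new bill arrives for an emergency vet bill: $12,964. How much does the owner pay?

$1,275 of the $4,900 deductible is already met, leaving $3,625.
The remaining $9,339 (= $12,964 − $3,625) moves to coinsurance.
40% of $9,339 = $3,735.60 falls to the owner.
That puts the owner's cost at $3,625 + $3,735.60 = $7,360.60 before any cap.
Total out-of-pocket so far would be $1,275 + $7,360.60 = $8,635.60, below the $9,400 cap — no reduction.

$7,360.60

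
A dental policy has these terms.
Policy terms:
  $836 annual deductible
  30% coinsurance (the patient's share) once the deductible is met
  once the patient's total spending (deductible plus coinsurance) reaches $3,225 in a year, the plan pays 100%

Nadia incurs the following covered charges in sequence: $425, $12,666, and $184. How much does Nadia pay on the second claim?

$2,800

#1 ($425): entire amount goes to the deductible. Patient pays $425; OOP now $425.
#2 ($12,666): $411 to deductible, leaving $12,255; 30% of $12,255 = $3,676.50. Deductible plus coinsurance: $411 + $3,676.50 = $4,087.50. OOP would hit $4,512.50 > $3,225, so the cap limits the patient to $3,225 − $425 = $2,800.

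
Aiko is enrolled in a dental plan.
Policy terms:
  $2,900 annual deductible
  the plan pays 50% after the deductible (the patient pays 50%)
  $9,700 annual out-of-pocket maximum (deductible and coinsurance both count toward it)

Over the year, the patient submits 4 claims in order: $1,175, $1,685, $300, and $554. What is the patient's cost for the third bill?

$170

Claim 1 — $1,175: fully absorbed by the deductible. Patient owes $1,175 (running OOP $1,175).
Claim 2 — $1,685: all of it applies to the deductible. Patient pays $1,685; OOP now $2,860.
Claim 3 — $300: deductible takes $40, $260 remains; 50% of $260 = $130. Patient owes $170 (running OOP $3,030).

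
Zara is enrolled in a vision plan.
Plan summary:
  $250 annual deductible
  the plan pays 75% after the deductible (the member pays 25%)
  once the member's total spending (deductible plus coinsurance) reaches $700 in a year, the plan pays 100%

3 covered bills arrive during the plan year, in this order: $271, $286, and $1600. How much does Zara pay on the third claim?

Claim 1 — $271: $250 to deductible, leaving $21; coinsurance $21 × 25% = $5.25. Cost to member: $255.25. OOP to date $255.25.
Claim 2 — $286: deductible already satisfied, so member's share is 25% × $286 = $71.50. Cost to member: $71.50. OOP to date $326.75.
Claim 3 — $1600: deductible met; 25% of $1600 = $400. That would push OOP to $726.75, over the $700 cap, so member pays $700 − $326.75 = $373.25.

$373.25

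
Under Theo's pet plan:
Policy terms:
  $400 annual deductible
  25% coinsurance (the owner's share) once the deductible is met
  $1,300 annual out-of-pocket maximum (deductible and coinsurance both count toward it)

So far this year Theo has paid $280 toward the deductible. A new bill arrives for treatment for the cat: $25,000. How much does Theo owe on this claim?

Remaining deductible: $400 − $280 = $120.
That leaves $25,000 − $120 = $24,880 for coinsurance.
Coinsurance: $24,880 × 25% = $6,220.
Owner responsibility before any cap: $120 + $6,220 = $6,340.
Adding $6,340 to the $280 already spent would give $6,620, which exceeds the $1,300 cap; the owner pays just $1,300 − $280 = $1,020.

$1,020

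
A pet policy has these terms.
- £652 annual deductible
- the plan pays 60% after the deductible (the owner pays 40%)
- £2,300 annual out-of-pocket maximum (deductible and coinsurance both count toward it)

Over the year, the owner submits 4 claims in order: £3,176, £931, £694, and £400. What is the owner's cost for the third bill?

#1 (£3,176): deductible takes £652, £2,524 remains; coinsurance £2,524 × 40% = £1,009.60. Owner owes £1,661.60 (running OOP £1,661.60).
#2 (£931): deductible already satisfied, so owner's share is 40% × £931 = £372.40. Owner owes £372.40 (running OOP £2,034).
#3 (£694): deductible already satisfied, so owner's share is 40% × £694 = £277.60. OOP would hit £2,311.60 > £2,300, so the cap limits the owner to £2,300 − £2,034 = £266.

£266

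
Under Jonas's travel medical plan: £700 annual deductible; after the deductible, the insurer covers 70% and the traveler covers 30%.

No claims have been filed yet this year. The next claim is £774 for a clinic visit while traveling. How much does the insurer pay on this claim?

£51.80

Nothing has been paid toward the £700 deductible, so the first £700 of this charge is applied there.
After the £700 deductible portion, £774 − £700 = £74 is subject to coinsurance.
Traveler's 30% share of £74 is £22.20.
That puts the traveler's cost at £700 + £22.20 = £722.20.
Insurer pays the balance: £774 − £722.20 = £51.80.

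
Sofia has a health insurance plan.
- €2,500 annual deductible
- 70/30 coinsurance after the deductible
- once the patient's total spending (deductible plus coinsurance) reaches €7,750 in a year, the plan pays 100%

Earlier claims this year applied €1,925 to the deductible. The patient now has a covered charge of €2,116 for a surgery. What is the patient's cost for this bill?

Deductible still to meet: €2,500 − €1,925 = €575.
The remaining €1,541 (= €2,116 − €575) moves to coinsurance.
Patient's 30% share of €1,541 is €462.30.
Patient responsibility before any cap: €575 + €462.30 = €1,037.30.
Cumulative spending €1,925 + €1,037.30 = €2,962.30 stays under the €7,750 maximum.

€1,037.30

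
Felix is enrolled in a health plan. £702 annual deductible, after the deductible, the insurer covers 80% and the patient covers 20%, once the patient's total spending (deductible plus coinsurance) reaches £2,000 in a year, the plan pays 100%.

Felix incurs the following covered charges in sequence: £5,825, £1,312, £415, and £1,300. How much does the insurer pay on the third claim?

£404

Claim 1 — £5,825: £702 to deductible, leaving £5,123; patient's 20% is £1,024.60. Cost to patient: £1,726.60. OOP to date £1,726.60. Plan pays £5,825 − £1,726.60 = £4,098.40.
Claim 2 — £1,312: deductible already satisfied, so patient's share is 20% × £1,312 = £262.40. Patient owes £262.40 (running OOP £1,989). Insurer: £1,312 − £262.40 = £1,049.60.
Claim 3 — £415: deductible met; 20% of £415 = £83. OOP would hit £2,072 > £2,000, so the cap limits the patient to £2,000 − £1,989 = £11. Insurer: £415 − £11 = £404.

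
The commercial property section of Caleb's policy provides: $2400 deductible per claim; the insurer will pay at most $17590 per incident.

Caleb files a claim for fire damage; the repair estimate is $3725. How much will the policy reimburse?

After the deductible, $3725 − $2400 = $1325 remains.
$1325 is within the $17590 limit, so the insurer pays $1325.

$1325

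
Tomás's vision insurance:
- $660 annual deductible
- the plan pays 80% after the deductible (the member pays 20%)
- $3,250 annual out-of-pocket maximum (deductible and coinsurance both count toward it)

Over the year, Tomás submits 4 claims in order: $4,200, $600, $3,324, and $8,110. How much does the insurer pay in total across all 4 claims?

Claim 1 ($4,200): deductible takes $660, $3,540 remains; 20% of $3,540 = $708. Member pays $1,368; OOP now $1,368. Insurer: $4,200 − $1,368 = $2,832.
Claim 2 ($600): deductible already satisfied, so member's share is 20% × $600 = $120. Member pays $120; OOP now $1,488. Plan pays $600 − $120 = $480.
Claim 3 ($3,324): deductible met; 20% of $3,324 = $664.80. Member pays $664.80; OOP now $2,152.80. Plan pays $3,324 − $664.80 = $2,659.20.
Claim 4 ($8,110): deductible already satisfied, so member's share is 20% × $8,110 = $1,622. OOP would hit $3,774.80 > $3,250, so the cap limits the member to $3,250 − $2,152.80 = $1,097.20. Plan pays $8,110 − $1,097.20 = $7,012.80.
Insurer total = bills − member's total = $16,234 − $3,250 = $12,984.

$12,984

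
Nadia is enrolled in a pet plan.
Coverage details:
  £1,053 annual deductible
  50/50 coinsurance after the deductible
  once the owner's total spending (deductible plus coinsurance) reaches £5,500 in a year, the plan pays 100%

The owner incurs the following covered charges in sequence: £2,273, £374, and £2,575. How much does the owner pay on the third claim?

Claim 1 — £2,273: £1,053 finishes the deductible; £1,220 goes to coinsurance; coinsurance £1,220 × 50% = £610. Owner owes £1,663 (running OOP £1,663).
Claim 2 — £374: deductible met; 50% of £374 = £187. Owner pays £187; OOP now £1,850.
Claim 3 — £2,575: 50% coinsurance on £2,575 = £1,287.50. Cost to owner: £1,287.50. OOP to date £3,137.50.

£1,287.50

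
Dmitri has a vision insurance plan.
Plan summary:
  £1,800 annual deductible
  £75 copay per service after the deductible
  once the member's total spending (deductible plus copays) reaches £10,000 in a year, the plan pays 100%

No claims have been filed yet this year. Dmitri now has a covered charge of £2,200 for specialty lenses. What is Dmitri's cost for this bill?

The full £1,800 deductible is still open; £1,800 of this bill applies to it.
That leaves £2,200 − £1,800 = £400 for the copay.
Copay on this service: £75.
So the member owes £1,800 + £75 = £1,875 before any cap.
Cumulative spending £0 + £1,875 = £1,875 stays under the £10,000 maximum.

£1,875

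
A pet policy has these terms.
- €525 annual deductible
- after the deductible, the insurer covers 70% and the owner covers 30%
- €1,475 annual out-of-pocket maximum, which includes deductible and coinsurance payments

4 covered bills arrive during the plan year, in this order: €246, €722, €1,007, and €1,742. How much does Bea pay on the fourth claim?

Claim 1 — €246: all of it applies to the deductible. Owner pays €246; OOP now €246.
Claim 2 — €722: deductible takes €279, €443 remains; 30% of €443 = €132.90. Owner pays €411.90; OOP now €657.90.
Claim 3 — €1,007: deductible met; 30% of €1,007 = €302.10. Cost to owner: €302.10. OOP to date €960.
Claim 4 — €1,742: 30% coinsurance on €1,742 = €522.60. OOP would hit €1,482.60 > €1,475, so the cap limits the owner to €1,475 − €960 = €515.

€515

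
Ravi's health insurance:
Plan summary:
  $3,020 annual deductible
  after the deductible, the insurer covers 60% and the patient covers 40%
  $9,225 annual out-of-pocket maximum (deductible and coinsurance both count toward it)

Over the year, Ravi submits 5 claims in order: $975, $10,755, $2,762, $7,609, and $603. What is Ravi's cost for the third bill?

Claim 1 — $975: entire amount goes to the deductible. Patient owes $975 (running OOP $975).
Claim 2 — $10,755: $2,045 to deductible, leaving $8,710; coinsurance $8,710 × 40% = $3,484. Patient pays $5,529; OOP now $6,504.
Claim 3 — $2,762: deductible already satisfied, so patient's share is 40% × $2,762 = $1,104.80. Cost to patient: $1,104.80. OOP to date $7,608.80.

$1,104.80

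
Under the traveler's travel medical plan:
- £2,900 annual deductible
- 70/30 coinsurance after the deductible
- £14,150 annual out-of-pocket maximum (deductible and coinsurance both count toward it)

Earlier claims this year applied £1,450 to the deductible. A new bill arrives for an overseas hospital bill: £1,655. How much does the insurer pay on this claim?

£1,450 of the £2,900 deductible is already met, leaving £1,450.
The remaining £205 (= £1,655 − £1,450) moves to coinsurance.
Coinsurance: £205 × 30% = £61.50.
That puts the traveler's cost at £1,450 + £61.50 = £1,511.50 before any cap.
Total out-of-pocket so far would be £1,450 + £1,511.50 = £2,961.50, below the £14,150 cap — no reduction.
The plan picks up £1,655 − £1,511.50 = £143.50.

£143.50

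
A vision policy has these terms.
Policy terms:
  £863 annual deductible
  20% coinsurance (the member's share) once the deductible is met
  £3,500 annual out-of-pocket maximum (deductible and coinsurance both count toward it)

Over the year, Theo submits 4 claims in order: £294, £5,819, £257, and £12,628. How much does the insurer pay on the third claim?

#1 (£294): entire amount goes to the deductible. Member pays £294; OOP now £294. Insurer: £294 − £294 = £0.
#2 (£5,819): £569 finishes the deductible; £5,250 goes to coinsurance; member's 20% is £1,050. Member pays £1,619; OOP now £1,913. Insurer: £5,819 − £1,619 = £4,200.
#3 (£257): deductible already satisfied, so member's share is 20% × £257 = £51.40. Member pays £51.40; OOP now £1,964.40. Plan pays £257 − £51.40 = £205.60.

£205.60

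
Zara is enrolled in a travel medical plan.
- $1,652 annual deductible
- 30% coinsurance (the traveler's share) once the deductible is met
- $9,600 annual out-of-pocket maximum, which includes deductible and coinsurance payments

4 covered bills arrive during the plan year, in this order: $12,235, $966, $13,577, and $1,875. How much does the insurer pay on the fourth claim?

Claim 1 ($12,235): $1,652 to deductible, leaving $10,583; coinsurance $10,583 × 30% = $3,174.90. Cost to traveler: $4,826.90. OOP to date $4,826.90. Insurer: $12,235 − $4,826.90 = $7,408.10.
Claim 2 ($966): deductible met; 30% of $966 = $289.80. Cost to traveler: $289.80. OOP to date $5,116.70. Plan pays $966 − $289.80 = $676.20.
Claim 3 ($13,577): deductible already satisfied, so traveler's share is 30% × $13,577 = $4,073.10. Traveler pays $4,073.10; OOP now $9,189.80. Insurer: $13,577 − $4,073.10 = $9,503.90.
Claim 4 ($1,875): 30% coinsurance on $1,875 = $562.50. That would push OOP to $9,752.30, over the $9,600 cap, so traveler pays $9,600 − $9,189.80 = $410.20. Plan pays $1,875 − $410.20 = $1,464.80.

$1,464.80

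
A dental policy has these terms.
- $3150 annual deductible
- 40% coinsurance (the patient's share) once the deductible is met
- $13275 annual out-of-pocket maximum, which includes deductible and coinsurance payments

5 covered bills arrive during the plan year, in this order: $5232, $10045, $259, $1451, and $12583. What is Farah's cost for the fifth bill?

#1 ($5232): $3150 to deductible, leaving $2082; patient's 40% is $832.80. Cost to patient: $3982.80. OOP to date $3982.80.
#2 ($10045): deductible met; 40% of $10045 = $4018. Patient pays $4018; OOP now $8000.80.
#3 ($259): deductible met; 40% of $259 = $103.60. Patient pays $103.60; OOP now $8104.40.
#4 ($1451): deductible already satisfied, so patient's share is 40% × $1451 = $580.40. Cost to patient: $580.40. OOP to date $8684.80.
#5 ($12583): 40% coinsurance on $12583 = $5033.20. OOP would hit $13718 > $13275, so the cap limits the patient to $13275 − $8684.80 = $4590.20.

$4590.20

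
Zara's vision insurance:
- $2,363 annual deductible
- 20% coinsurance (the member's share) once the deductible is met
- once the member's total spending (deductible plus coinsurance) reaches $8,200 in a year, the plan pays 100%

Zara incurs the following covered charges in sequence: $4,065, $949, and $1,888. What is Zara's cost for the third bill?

$377.60

Bill 1, $4,065: $2,363 to deductible, leaving $1,702; coinsurance $1,702 × 20% = $340.40. Cost to member: $2,703.40. OOP to date $2,703.40.
Bill 2, $949: 20% coinsurance on $949 = $189.80. Cost to member: $189.80. OOP to date $2,893.20.
Bill 3, $1,888: deductible met; 20% of $1,888 = $377.60. Cost to member: $377.60. OOP to date $3,270.80.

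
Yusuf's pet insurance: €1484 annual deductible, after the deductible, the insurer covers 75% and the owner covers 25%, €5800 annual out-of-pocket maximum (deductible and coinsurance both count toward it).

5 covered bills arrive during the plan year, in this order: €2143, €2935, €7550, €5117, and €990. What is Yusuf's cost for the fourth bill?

€1279.25

Claim 1 (€2143): deductible takes €1484, €659 remains; 25% of €659 = €164.75. Owner owes €1648.75 (running OOP €1648.75).
Claim 2 (€2935): deductible already satisfied, so owner's share is 25% × €2935 = €733.75. Owner pays €733.75; OOP now €2382.50.
Claim 3 (€7550): deductible met; 25% of €7550 = €1887.50. Cost to owner: €1887.50. OOP to date €4270.
Claim 4 (€5117): deductible already satisfied, so owner's share is 25% × €5117 = €1279.25. Owner pays €1279.25; OOP now €5549.25.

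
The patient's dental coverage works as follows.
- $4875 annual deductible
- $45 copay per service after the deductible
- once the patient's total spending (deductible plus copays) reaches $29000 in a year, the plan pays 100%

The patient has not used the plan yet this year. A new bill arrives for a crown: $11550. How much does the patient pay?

The full $4875 deductible is still open; $4875 of this bill applies to it.
That leaves $11550 − $4875 = $6675 for the copay.
Copay on this service: $45.
So the patient owes $4875 + $45 = $4920 before any cap.
Cumulative spending $0 + $4920 = $4920 stays under the $29000 maximum.

$4920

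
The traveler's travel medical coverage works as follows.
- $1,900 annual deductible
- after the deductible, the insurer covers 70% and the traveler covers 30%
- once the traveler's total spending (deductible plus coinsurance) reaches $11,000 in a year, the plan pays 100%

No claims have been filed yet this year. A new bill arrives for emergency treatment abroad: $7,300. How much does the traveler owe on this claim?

Nothing has been paid toward the $1,900 deductible, so the first $1,900 of this charge is applied there.
The remaining $5,400 (= $7,300 − $1,900) moves to coinsurance.
30% of $5,400 = $1,620 falls to the traveler.
So the traveler owes $1,900 + $1,620 = $3,520 before any cap.
Year-to-date out-of-pocket becomes $0 + $3,520 = $3,520, still under the $11,000 maximum, so no cap applies.

$3,520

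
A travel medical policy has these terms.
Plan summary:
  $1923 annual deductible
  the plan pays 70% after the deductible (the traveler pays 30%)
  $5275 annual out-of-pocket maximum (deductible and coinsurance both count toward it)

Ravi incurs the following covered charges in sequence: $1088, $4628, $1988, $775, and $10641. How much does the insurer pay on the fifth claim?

#1 ($1088): fully absorbed by the deductible. Cost to traveler: $1088. OOP to date $1088. Plan pays $1088 − $1088 = $0.
#2 ($4628): $835 to deductible, leaving $3793; coinsurance $3793 × 30% = $1137.90. Cost to traveler: $1972.90. OOP to date $3060.90. Insurer: $4628 − $1972.90 = $2655.10.
#3 ($1988): 30% coinsurance on $1988 = $596.40. Traveler pays $596.40; OOP now $3657.30. Plan pays $1988 − $596.40 = $1391.60.
#4 ($775): deductible already satisfied, so traveler's share is 30% × $775 = $232.50. Traveler pays $232.50; OOP now $3889.80. Plan pays $775 − $232.50 = $542.50.
#5 ($10641): 30% coinsurance on $10641 = $3192.30. OOP would hit $7082.10 > $5275, so the cap limits the traveler to $5275 − $3889.80 = $1385.20. Plan pays $10641 − $1385.20 = $9255.80.

$9255.80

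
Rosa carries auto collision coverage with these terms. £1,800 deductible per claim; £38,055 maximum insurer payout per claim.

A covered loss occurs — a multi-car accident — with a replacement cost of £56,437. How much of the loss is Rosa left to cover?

After the deductible, £56,437 − £1,800 = £54,637 remains.
£54,637 exceeds the £38,055 limit, so the insurer pays the limit: £38,055.
Driver's share is the uncovered remainder: £56,437 − £38,055 = £18,382.

£18,382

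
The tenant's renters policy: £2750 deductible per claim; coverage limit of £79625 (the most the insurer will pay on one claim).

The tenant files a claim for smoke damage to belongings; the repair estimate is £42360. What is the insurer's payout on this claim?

£39610

Subtract the deductible: £42360 − £2750 = £39610.
That's under the £79625 cap, so the insurer reimburses the full £39610.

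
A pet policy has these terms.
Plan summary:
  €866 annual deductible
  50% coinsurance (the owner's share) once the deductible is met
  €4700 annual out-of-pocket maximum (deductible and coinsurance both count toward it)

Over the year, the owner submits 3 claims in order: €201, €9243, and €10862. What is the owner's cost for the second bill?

Bill 1, €201: fully absorbed by the deductible. Owner owes €201 (running OOP €201).
Bill 2, €9243: deductible takes €665, €8578 remains; owner's 50% is €4289. Deductible plus coinsurance: €665 + €4289 = €4954. That would push OOP to €5155, over the €4700 cap, so owner pays €4700 − €201 = €4499.

€4499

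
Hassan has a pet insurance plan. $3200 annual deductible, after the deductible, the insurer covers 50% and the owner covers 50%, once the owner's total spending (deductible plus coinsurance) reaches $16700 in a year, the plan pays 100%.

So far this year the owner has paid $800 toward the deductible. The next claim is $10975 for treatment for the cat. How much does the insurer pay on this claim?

Remaining deductible: $3200 − $800 = $2400.
That leaves $10975 − $2400 = $8575 for coinsurance.
50% of $8575 = $4287.50 falls to the owner.
So the owner owes $2400 + $4287.50 = $6687.50 before any cap.
Total out-of-pocket so far would be $800 + $6687.50 = $7487.50, below the $16700 cap — no reduction.
The plan picks up $10975 − $6687.50 = $4287.50.

$4287.50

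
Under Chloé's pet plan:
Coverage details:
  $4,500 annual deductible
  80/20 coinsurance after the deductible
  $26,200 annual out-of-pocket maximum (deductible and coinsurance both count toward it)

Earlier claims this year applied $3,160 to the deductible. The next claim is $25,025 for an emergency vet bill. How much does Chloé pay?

Remaining deductible: $4,500 − $3,160 = $1,340.
That leaves $25,025 − $1,340 = $23,685 for coinsurance.
Coinsurance: $23,685 × 20% = $4,737.
So the owner owes $1,340 + $4,737 = $6,077 before any cap.
Cumulative spending $3,160 + $6,077 = $9,237 stays under the $26,200 maximum.

$6,077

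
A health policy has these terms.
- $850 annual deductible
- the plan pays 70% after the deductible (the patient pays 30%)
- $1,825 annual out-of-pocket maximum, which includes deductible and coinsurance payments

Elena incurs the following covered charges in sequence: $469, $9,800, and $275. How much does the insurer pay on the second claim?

Claim 1 ($469): fully absorbed by the deductible. Patient pays $469; OOP now $469. Plan pays $469 − $469 = $0.
Claim 2 ($9,800): $381 finishes the deductible; $9,419 goes to coinsurance; 30% of $9,419 = $2,825.70. Together that's $381 + $2,825.70 = $3,206.70. OOP would hit $3,675.70 > $1,825, so the cap limits the patient to $1,825 − $469 = $1,356. Insurer: $9,800 − $1,356 = $8,444.

$8,444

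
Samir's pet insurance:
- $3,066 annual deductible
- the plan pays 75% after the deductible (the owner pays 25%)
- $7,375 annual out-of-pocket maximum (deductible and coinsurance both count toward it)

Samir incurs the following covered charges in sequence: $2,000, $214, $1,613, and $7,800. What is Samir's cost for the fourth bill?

Claim 1 ($2,000): all of it applies to the deductible. Cost to owner: $2,000. OOP to date $2,000.
Claim 2 ($214): entire amount goes to the deductible. Owner owes $214 (running OOP $2,214).
Claim 3 ($1,613): deductible takes $852, $761 remains; coinsurance $761 × 25% = $190.25. Cost to owner: $1,042.25. OOP to date $3,256.25.
Claim 4 ($7,800): deductible already satisfied, so owner's share is 25% × $7,800 = $1,950. Cost to owner: $1,950. OOP to date $5,206.25.

$1,950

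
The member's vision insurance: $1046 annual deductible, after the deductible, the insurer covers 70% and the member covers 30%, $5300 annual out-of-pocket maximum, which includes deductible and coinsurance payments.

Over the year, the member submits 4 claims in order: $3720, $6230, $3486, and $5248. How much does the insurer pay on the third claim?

Claim 1 ($3720): deductible takes $1046, $2674 remains; member's 30% is $802.20. Cost to member: $1848.20. OOP to date $1848.20. Insurer: $3720 − $1848.20 = $1871.80.
Claim 2 ($6230): deductible met; 30% of $6230 = $1869. Member pays $1869; OOP now $3717.20. Insurer: $6230 − $1869 = $4361.
Claim 3 ($3486): 30% coinsurance on $3486 = $1045.80. Cost to member: $1045.80. OOP to date $4763. Plan pays $3486 − $1045.80 = $2440.20.

$2440.20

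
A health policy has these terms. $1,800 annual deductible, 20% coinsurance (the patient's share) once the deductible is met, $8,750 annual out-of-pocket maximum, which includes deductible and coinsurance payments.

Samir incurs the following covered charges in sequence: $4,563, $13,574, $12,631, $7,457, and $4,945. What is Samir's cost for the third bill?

Claim 1 ($4,563): $1,800 to deductible, leaving $2,763; 20% of $2,763 = $552.60. Patient owes $2,352.60 (running OOP $2,352.60).
Claim 2 ($13,574): deductible already satisfied, so patient's share is 20% × $13,574 = $2,714.80. Patient pays $2,714.80; OOP now $5,067.40.
Claim 3 ($12,631): deductible met; 20% of $12,631 = $2,526.20. Cost to patient: $2,526.20. OOP to date $7,593.60.

$2,526.20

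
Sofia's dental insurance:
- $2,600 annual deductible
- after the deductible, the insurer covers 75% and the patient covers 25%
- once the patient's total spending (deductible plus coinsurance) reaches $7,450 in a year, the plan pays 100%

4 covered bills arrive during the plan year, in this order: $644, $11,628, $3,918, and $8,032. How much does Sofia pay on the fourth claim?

Claim 1 ($644): all of it applies to the deductible. Cost to patient: $644. OOP to date $644.
Claim 2 ($11,628): $1,956 to deductible, leaving $9,672; patient's 25% is $2,418. Cost to patient: $4,374. OOP to date $5,018.
Claim 3 ($3,918): deductible met; 25% of $3,918 = $979.50. Cost to patient: $979.50. OOP to date $5,997.50.
Claim 4 ($8,032): deductible met; 25% of $8,032 = $2,008. That would push OOP to $8,005.50, over the $7,450 cap, so patient pays $7,450 − $5,997.50 = $1,452.50.

$1,452.50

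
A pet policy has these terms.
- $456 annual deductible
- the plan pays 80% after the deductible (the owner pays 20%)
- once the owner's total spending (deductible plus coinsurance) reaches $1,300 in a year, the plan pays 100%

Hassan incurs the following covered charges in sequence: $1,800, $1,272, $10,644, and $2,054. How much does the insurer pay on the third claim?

$10,323.20

Claim 1 — $1,800: $456 to deductible, leaving $1,344; 20% of $1,344 = $268.80. Owner owes $724.80 (running OOP $724.80). Plan pays $1,800 − $724.80 = $1,075.20.
Claim 2 — $1,272: deductible already satisfied, so owner's share is 20% × $1,272 = $254.40. Cost to owner: $254.40. OOP to date $979.20. Insurer: $1,272 − $254.40 = $1,017.60.
Claim 3 — $10,644: deductible met; 20% of $10,644 = $2,128.80. OOP would hit $3,108 > $1,300, so the cap limits the owner to $1,300 − $979.20 = $320.80. Plan pays $10,644 − $320.80 = $10,323.20.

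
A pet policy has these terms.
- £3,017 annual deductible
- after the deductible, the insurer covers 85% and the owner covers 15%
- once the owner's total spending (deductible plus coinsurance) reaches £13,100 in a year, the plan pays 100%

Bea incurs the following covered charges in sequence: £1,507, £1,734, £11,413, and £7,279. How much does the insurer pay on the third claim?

£9,701.05

Bill 1, £1,507: fully absorbed by the deductible. Cost to owner: £1,507. OOP to date £1,507. Plan pays £1,507 − £1,507 = £0.
Bill 2, £1,734: £1,510 to deductible, leaving £224; 15% of £224 = £33.60. Owner owes £1,543.60 (running OOP £3,050.60). Plan pays £1,734 − £1,543.60 = £190.40.
Bill 3, £11,413: deductible already satisfied, so owner's share is 15% × £11,413 = £1,711.95. Owner owes £1,711.95 (running OOP £4,762.55). Insurer: £11,413 − £1,711.95 = £9,701.05.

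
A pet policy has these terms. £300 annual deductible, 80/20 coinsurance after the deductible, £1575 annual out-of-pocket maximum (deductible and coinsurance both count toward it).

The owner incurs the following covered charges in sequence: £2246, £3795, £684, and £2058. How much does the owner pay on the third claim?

£126.80

#1 (£2246): £300 to deductible, leaving £1946; owner's 20% is £389.20. Owner owes £689.20 (running OOP £689.20).
#2 (£3795): deductible already satisfied, so owner's share is 20% × £3795 = £759. Owner owes £759 (running OOP £1448.20).
#3 (£684): 20% coinsurance on £684 = £136.80. Adding that to £1448.20 gives £1585, past the £1575 cap; owner pays only £1575 − £1448.20 = £126.80.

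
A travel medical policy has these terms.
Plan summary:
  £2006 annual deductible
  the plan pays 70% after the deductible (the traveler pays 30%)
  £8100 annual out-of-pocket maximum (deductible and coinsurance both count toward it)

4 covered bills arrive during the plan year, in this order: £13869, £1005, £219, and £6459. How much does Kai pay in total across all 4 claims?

£7869.80

Bill 1, £13869: deductible takes £2006, £11863 remains; 30% of £11863 = £3558.90. Traveler owes £5564.90 (running OOP £5564.90).
Bill 2, £1005: deductible already satisfied, so traveler's share is 30% × £1005 = £301.50. Traveler pays £301.50; OOP now £5866.40.
Bill 3, £219: deductible already satisfied, so traveler's share is 30% × £219 = £65.70. Traveler owes £65.70 (running OOP £5932.10).
Bill 4, £6459: 30% coinsurance on £6459 = £1937.70. Traveler pays £1937.70; OOP now £7869.80.
Total paid by the traveler: £5564.90 + £301.50 + £65.70 + £1937.70 = £7869.80.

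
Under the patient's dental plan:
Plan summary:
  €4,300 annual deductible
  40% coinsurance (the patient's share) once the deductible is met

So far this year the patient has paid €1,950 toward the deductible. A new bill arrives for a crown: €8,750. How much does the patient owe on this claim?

€1,950 of the €4,300 deductible is already met, leaving €2,350.
That leaves €8,750 − €2,350 = €6,400 for coinsurance.
Coinsurance: €6,400 × 40% = €2,560.
So the patient owes €2,350 + €2,560 = €4,910.

€4,910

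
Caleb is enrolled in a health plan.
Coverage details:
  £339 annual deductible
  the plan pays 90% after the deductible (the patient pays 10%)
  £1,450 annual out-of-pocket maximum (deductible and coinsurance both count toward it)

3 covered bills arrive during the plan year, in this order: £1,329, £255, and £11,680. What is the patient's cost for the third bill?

Bill 1, £1,329: deductible takes £339, £990 remains; patient's 10% is £99. Patient owes £438 (running OOP £438).
Bill 2, £255: deductible already satisfied, so patient's share is 10% × £255 = £25.50. Cost to patient: £25.50. OOP to date £463.50.
Bill 3, £11,680: 10% coinsurance on £11,680 = £1,168. That would push OOP to £1,631.50, over the £1,450 cap, so patient pays £1,450 − £463.50 = £986.50.

£986.50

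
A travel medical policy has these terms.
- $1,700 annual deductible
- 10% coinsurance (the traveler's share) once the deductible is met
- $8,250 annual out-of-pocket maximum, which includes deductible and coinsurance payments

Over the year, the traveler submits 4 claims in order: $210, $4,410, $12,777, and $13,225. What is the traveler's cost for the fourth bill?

Bill 1, $210: fully absorbed by the deductible. Cost to traveler: $210. OOP to date $210.
Bill 2, $4,410: $1,490 to deductible, leaving $2,920; traveler's 10% is $292. Traveler pays $1,782; OOP now $1,992.
Bill 3, $12,777: deductible met; 10% of $12,777 = $1,277.70. Traveler owes $1,277.70 (running OOP $3,269.70).
Bill 4, $13,225: deductible met; 10% of $13,225 = $1,322.50. Traveler owes $1,322.50 (running OOP $4,592.20).

$1,322.50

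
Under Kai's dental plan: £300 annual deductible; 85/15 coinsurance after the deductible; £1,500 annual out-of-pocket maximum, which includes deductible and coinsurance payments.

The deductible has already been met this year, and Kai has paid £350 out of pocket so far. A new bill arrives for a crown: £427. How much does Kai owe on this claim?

The deductible is already satisfied, so the full bill goes to coinsurance.
Patient's 15% share of £427 is £64.05.
Total out-of-pocket so far would be £350 + £64.05 = £414.05, below the £1,500 cap — no reduction.

£64.05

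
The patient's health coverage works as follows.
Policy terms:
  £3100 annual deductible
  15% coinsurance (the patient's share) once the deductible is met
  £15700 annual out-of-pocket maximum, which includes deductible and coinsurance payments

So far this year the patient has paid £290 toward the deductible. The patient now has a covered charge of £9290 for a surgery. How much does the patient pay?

Remaining deductible: £3100 − £290 = £2810.
The remaining £6480 (= £9290 − £2810) moves to coinsurance.
15% of £6480 = £972 falls to the patient.
That puts the patient's cost at £2810 + £972 = £3782 before any cap.
Total out-of-pocket so far would be £290 + £3782 = £4072, below the £15700 cap — no reduction.

£3782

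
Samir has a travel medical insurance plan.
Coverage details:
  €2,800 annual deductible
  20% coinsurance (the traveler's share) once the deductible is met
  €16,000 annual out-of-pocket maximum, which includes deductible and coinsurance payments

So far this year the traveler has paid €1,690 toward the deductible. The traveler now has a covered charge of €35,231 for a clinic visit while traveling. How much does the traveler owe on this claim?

€1,690 of the €2,800 deductible is already met, leaving €1,110.
That leaves €35,231 − €1,110 = €34,121 for coinsurance.
20% of €34,121 = €6,824.20 falls to the traveler.
That puts the traveler's cost at €1,110 + €6,824.20 = €7,934.20 before any cap.
Cumulative spending €1,690 + €7,934.20 = €9,624.20 stays under the €16,000 maximum.

€7,934.20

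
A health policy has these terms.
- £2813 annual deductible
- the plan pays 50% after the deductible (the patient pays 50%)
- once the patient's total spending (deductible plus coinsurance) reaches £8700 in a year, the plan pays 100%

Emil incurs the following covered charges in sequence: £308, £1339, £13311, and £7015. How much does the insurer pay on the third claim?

£6258

#1 (£308): entire amount goes to the deductible. Cost to patient: £308. OOP to date £308. Insurer: £308 − £308 = £0.
#2 (£1339): all of it applies to the deductible. Cost to patient: £1339. OOP to date £1647. Plan pays £1339 − £1339 = £0.
#3 (£13311): deductible takes £1166, £12145 remains; 50% of £12145 = £6072.50. Deductible plus coinsurance: £1166 + £6072.50 = £7238.50. That would push OOP to £8885.50, over the £8700 cap, so patient pays £8700 − £1647 = £7053. Insurer: £13311 − £7053 = £6258.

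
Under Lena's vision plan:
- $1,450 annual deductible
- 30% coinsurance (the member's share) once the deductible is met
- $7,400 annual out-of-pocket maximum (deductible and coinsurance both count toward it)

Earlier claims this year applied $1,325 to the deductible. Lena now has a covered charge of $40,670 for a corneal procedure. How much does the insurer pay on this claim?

Remaining deductible: $1,450 − $1,325 = $125.
The remaining $40,545 (= $40,670 − $125) moves to coinsurance.
30% of $40,545 = $12,163.50 falls to the member.
Member responsibility before any cap: $125 + $12,163.50 = $12,288.50.
That would bring total out-of-pocket to $13,613.50, past the $7,400 cap. The member is capped at $7,400 − $1,325 = $6,075 on this claim.
The plan picks up $40,670 − $6,075 = $34,595.

$34,595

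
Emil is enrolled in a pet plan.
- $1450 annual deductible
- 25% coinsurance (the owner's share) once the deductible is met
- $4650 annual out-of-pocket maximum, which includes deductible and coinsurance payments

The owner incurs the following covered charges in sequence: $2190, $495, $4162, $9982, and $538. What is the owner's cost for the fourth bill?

Claim 1 — $2190: deductible takes $1450, $740 remains; 25% of $740 = $185. Owner pays $1635; OOP now $1635.
Claim 2 — $495: deductible met; 25% of $495 = $123.75. Cost to owner: $123.75. OOP to date $1758.75.
Claim 3 — $4162: 25% coinsurance on $4162 = $1040.50. Owner owes $1040.50 (running OOP $2799.25).
Claim 4 — $9982: deductible met; 25% of $9982 = $2495.50. That would push OOP to $5294.75, over the $4650 cap, so owner pays $4650 − $2799.25 = $1850.75.

$1850.75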